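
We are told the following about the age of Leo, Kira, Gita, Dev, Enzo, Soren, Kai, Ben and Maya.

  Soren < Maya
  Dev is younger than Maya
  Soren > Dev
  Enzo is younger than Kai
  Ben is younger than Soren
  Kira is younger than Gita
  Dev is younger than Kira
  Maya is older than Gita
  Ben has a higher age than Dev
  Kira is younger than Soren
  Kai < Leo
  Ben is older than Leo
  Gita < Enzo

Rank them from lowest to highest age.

The consecutive links are each given: Dev < Kira; Kira < Gita; Gita < Enzo; Enzo < Kai; Kai < Leo; Leo < Ben; Ben < Soren; Soren < Maya.

Dev < Kira < Gita < Enzo < Kai < Leo < Ben < Soren < Maya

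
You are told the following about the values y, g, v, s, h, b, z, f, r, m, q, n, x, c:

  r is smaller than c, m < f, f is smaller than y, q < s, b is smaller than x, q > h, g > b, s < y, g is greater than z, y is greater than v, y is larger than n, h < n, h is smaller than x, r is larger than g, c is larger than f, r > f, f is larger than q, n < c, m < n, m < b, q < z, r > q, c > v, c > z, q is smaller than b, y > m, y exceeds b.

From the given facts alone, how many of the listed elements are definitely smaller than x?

The elements the relations force below x are h, m, q, b — no chain reaches any other.
That is 4.

4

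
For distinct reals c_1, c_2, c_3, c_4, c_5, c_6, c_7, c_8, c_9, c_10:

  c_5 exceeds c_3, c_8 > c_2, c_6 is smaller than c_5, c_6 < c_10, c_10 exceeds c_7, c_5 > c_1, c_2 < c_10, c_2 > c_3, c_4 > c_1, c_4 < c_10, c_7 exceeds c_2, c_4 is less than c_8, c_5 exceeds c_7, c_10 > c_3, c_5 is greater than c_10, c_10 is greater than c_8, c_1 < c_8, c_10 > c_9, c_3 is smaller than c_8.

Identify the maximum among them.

c_5

c_6 is not greatest since c_6 < c_10; c_3 is not greatest since c_3 < c_8; c_1 is not greatest since c_1 < c_4; c_9 is not greatest since c_9 < c_10; c_4 is not greatest since c_4 < c_8; c_2 is not greatest since c_2 < c_7; c_8 is not greatest since c_8 < c_10; c_7 is not greatest since c_7 < c_5; c_10 is not greatest since c_10 < c_5.
Only c_5 has nothing above it, so c_5 is the maximum.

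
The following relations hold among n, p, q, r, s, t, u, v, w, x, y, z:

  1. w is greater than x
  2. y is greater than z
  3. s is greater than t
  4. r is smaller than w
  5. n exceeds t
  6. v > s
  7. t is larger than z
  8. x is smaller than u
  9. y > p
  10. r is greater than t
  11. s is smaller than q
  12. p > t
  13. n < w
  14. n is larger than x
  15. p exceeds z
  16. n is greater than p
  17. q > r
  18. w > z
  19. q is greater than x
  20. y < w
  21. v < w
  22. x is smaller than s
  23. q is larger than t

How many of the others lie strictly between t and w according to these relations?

Chaining upward from t reaches: r, s, p, y, q, v, n.
Chaining downward from w reaches: z, x, r, s, p, y, v, n.
Strictly between t and w are those in both lists: r, s, p, y, v, n — 6 elements.

6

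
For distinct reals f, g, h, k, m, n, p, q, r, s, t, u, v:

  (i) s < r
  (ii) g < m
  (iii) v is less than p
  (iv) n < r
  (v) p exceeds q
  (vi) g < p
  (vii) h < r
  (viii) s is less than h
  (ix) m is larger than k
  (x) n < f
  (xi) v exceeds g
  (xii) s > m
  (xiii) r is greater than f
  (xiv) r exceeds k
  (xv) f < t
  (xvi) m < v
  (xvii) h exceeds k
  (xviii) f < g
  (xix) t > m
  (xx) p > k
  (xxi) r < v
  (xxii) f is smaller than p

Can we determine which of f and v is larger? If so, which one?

f < g and g < m give f < m.
Then m < s extends the chain to s.
With s < h: f < g < m < s < h.
With h < r: f < g < m < s < h < r.
Then r < v extends the chain to v.
So v is larger.

v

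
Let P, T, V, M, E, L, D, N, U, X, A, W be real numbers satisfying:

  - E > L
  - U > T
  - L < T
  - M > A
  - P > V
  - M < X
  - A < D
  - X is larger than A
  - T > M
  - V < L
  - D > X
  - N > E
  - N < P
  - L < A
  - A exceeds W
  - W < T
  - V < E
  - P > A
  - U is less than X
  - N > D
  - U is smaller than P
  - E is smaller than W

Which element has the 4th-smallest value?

W

Piecing the relations together gives one ordering: V < L < E < W < A < M < T < U < X < D < N < P.
The 4th smallest is W.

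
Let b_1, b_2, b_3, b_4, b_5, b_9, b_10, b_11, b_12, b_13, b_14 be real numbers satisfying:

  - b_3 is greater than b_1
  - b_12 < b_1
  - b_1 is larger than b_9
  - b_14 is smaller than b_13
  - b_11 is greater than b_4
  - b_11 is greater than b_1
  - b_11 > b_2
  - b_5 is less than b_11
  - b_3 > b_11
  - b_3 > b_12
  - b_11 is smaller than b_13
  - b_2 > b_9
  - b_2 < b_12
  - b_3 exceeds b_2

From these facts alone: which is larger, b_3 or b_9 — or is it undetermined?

b_3

Link the given pairs in sequence: b_9 < b_2; b_2 < b_12; b_12 < b_1; b_1 < b_11; b_11 < b_3.
Together: b_9 < b_2 < b_12 < b_1 < b_11 < b_3.
So b_3 is larger.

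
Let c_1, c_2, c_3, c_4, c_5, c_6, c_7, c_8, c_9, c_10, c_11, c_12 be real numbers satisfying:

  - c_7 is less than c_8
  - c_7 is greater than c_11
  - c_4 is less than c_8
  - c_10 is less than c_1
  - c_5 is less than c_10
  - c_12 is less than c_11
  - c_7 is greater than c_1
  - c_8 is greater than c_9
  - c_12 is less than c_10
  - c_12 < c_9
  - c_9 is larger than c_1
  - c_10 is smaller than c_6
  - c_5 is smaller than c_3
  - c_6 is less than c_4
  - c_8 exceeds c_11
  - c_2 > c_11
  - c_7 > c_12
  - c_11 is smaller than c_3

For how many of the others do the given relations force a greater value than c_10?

From c_10 the given relations immediately reach c_1, c_6.
From those, c_4, c_9, c_7 — 5 in total.
From those, c_8 — 6 in total.
Nothing else is reachable above c_10; 6 in all.

6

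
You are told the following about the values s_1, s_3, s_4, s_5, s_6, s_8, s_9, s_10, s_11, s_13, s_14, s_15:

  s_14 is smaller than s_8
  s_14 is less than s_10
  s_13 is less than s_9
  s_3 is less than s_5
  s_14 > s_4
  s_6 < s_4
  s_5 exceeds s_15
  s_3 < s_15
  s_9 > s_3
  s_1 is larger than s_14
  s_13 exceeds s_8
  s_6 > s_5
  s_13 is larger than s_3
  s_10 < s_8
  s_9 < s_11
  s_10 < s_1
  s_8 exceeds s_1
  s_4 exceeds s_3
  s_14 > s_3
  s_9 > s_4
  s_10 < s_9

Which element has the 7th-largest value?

Chaining the given pairs: s_3 < s_15 < s_5 < s_6 < s_4 < s_14 < s_10 < s_1 < s_8 < s_13 < s_9 < s_11.
The 7th largest is s_14.

s_14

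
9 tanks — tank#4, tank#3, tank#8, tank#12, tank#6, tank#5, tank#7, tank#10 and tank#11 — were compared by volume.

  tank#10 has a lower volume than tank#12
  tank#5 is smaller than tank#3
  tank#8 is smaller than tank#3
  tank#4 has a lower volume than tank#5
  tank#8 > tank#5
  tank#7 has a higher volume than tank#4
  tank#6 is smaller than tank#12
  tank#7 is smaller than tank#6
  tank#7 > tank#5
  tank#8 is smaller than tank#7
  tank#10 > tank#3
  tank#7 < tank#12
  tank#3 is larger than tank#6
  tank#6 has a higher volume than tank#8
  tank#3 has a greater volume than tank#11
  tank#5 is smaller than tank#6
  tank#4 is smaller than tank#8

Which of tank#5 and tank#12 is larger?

tank#5 < tank#8 < tank#7 < tank#6 < tank#3 < tank#10 < tank#12, by transitivity through tank#8, tank#7, tank#6, tank#3, tank#10.
So tank#5 < tank#12; tank#12 is the larger of the two.

tank#12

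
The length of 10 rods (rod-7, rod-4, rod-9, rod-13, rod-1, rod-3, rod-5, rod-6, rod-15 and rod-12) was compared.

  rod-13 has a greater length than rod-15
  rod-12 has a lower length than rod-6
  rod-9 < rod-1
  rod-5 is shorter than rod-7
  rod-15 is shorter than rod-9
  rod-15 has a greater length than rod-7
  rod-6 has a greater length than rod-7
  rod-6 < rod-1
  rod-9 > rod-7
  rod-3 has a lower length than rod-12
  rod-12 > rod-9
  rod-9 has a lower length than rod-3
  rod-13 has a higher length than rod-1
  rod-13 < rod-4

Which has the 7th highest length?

Chaining the given pairs: rod-5 < rod-7 < rod-15 < rod-9 < rod-3 < rod-12 < rod-6 < rod-1 < rod-13 < rod-4.
Counting 7 from the largest end gives rod-9.

rod-9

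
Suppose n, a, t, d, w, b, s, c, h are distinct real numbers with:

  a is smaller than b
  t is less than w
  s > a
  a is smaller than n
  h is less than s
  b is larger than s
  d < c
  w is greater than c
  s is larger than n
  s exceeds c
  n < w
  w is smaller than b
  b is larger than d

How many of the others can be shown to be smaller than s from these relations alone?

5

The elements the relations force below s are a, h, d, n, c — no chain reaches any other.
That is 5.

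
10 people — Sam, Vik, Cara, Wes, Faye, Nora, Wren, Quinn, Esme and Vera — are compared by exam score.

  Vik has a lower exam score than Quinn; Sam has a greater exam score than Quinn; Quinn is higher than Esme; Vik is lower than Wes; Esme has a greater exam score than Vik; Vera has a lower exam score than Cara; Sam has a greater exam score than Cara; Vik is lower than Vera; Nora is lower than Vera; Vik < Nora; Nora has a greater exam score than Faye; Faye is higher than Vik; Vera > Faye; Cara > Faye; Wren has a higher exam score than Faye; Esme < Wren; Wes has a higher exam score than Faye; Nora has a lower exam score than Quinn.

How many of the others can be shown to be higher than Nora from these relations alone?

From Nora the given relations immediately reach Vera, Quinn.
From those, Cara, Sam — 4 in total.
Nothing else is reachable above Nora; 4 in all.

4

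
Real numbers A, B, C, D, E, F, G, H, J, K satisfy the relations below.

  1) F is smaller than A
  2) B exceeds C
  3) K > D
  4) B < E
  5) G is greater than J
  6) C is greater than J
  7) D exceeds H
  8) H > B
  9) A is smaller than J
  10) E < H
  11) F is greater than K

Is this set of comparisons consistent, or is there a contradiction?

inconsistent

We have J < C stated directly, yet also C < B < E < H < D < K < F < A < J by chaining the others — so C < J. Contradiction.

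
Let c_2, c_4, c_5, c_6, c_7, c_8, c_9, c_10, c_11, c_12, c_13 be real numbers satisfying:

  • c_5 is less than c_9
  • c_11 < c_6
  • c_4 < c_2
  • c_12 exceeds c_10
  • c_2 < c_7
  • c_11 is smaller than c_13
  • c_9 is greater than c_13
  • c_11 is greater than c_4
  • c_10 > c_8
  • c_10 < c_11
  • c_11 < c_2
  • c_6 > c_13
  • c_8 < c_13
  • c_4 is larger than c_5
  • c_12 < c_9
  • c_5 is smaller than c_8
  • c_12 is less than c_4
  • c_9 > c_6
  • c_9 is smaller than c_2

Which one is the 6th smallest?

c_11

Piecing the relations together gives one ordering: c_5 < c_8 < c_10 < c_12 < c_4 < c_11 < c_13 < c_6 < c_9 < c_2 < c_7.
The 6th smallest is c_11.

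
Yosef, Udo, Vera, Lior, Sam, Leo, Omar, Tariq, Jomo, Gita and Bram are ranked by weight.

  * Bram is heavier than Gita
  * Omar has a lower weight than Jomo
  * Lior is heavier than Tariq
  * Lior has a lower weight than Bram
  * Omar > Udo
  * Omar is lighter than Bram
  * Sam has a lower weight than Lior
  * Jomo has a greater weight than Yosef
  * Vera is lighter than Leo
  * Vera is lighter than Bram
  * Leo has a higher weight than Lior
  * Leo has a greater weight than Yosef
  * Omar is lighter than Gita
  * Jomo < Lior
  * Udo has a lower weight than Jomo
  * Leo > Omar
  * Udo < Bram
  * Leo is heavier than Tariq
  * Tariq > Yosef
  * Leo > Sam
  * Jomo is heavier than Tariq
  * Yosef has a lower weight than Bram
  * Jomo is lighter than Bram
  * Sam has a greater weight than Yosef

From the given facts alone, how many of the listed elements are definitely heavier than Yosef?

Directly above Yosef: Tariq, Sam, Jomo, Bram, Leo.
One step further: Lior (6 so far).
No other element is forced above Yosef by the given relations, so the count is 6.

6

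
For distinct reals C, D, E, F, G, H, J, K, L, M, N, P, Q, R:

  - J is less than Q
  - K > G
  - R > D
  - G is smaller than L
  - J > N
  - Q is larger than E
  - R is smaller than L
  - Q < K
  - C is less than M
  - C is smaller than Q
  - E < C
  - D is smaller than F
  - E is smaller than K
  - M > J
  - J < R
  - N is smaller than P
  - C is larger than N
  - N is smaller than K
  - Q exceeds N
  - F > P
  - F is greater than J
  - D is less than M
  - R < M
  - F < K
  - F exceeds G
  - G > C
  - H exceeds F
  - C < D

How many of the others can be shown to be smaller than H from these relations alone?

Directly below H: F.
One step further: J, P, G, D (5 so far).
One step further: N, C (7 so far).
One step further: E (8 so far).
Nothing else is reachable below H; 8 in all.

8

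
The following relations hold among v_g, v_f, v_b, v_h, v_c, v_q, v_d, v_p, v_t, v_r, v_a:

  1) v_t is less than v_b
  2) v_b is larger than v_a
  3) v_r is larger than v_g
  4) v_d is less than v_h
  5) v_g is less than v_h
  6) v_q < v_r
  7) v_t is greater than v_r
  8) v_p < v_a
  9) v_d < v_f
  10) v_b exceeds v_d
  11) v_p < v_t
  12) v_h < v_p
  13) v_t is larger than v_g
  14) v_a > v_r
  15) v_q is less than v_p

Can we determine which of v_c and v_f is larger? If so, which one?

Following every chain through v_f: below v_f we get v_d.
v_c is not reached, and no chain runs the other way from v_c to v_f.
So the given relations leave the order of v_f and v_c undetermined.

undetermined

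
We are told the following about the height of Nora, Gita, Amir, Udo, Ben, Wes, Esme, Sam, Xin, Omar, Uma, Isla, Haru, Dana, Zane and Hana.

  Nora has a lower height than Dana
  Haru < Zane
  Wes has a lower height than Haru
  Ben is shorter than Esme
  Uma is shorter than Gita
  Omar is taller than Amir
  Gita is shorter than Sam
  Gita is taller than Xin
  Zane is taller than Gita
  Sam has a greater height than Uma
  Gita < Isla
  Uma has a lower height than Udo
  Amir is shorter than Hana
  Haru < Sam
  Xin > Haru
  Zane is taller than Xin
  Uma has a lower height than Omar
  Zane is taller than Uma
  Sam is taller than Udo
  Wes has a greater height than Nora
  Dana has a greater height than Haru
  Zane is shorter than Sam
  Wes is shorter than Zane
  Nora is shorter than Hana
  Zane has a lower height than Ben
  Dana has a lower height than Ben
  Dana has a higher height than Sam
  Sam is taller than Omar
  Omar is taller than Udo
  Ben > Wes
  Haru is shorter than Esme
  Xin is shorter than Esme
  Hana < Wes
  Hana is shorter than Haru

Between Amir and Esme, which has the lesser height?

Amir

Link the given pairs in sequence: Amir < Hana; Hana < Wes; Wes < Haru; Haru < Xin; Xin < Gita; Gita < Zane; Zane < Sam; Sam < Dana; Dana < Ben; Ben < Esme.
Chaining these gives Amir < Hana < Wes < Haru < Xin < Gita < Zane < Sam < Dana < Ben < Esme.
So Amir < Esme; Amir is the shorter of the two.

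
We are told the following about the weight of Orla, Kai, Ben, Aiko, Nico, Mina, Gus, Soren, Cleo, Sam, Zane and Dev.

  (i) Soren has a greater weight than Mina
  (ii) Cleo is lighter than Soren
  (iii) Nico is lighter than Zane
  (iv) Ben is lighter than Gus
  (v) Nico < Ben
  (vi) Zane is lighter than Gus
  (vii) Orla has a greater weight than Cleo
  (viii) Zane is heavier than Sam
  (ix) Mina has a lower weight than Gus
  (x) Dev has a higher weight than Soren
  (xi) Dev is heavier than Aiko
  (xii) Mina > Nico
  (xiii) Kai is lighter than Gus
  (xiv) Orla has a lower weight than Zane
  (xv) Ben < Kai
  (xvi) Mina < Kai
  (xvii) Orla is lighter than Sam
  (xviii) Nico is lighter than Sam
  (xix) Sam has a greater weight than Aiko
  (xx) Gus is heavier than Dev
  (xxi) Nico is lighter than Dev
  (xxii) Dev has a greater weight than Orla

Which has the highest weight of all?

Chaining downward from Gus: directly below it, Mina, Zane, Ben, Kai, Dev; then Nico, Aiko, Orla, Soren, Sam; then Cleo.
That covers every other element, and nothing is given above Gus, so Gus is the highest weight.

Gus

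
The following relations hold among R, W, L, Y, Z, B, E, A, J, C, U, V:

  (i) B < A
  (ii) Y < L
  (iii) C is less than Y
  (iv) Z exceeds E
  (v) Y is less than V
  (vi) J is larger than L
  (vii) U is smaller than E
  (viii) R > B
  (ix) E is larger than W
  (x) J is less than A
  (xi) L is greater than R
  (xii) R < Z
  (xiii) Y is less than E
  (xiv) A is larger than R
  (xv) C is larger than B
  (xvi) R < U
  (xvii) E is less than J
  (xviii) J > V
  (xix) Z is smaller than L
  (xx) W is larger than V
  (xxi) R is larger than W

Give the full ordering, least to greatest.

B < C < Y < V < W < R < U < E < Z < L < J < A

Each adjacent pair is fixed by a given relation: B < C; C < Y; Y < V; V < W; W < R; R < U; U < E; E < Z; Z < L; L < J; J < A. Chaining them end to end gives the full order.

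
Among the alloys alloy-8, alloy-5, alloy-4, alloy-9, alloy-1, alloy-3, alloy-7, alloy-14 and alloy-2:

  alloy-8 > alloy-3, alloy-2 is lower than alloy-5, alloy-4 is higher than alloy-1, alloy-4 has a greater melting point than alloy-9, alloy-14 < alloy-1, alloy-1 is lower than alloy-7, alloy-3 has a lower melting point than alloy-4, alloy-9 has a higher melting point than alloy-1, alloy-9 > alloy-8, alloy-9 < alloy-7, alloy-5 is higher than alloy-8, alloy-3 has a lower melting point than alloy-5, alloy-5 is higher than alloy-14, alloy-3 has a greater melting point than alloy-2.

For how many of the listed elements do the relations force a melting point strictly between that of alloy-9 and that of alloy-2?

The relations place alloy-2 below alloy-9. An element lies strictly between them when it is forced above alloy-2 and also forced below alloy-9.
Above alloy-2: {alloy-3, alloy-8, alloy-7, alloy-4, alloy-5}. Below alloy-9: {alloy-3, alloy-14, alloy-1, alloy-8}.
Intersection: {alloy-3, alloy-8} — 2.

2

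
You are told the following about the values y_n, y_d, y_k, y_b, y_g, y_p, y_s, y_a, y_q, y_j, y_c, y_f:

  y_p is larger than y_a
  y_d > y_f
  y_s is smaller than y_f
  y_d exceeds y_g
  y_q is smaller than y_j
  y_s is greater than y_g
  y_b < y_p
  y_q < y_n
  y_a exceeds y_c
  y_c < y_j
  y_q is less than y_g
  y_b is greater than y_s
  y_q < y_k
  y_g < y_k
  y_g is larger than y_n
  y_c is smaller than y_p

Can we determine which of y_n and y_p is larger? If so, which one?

y_p

y_n < y_g and y_g < y_s give y_n < y_s.
Then y_s < y_b extends the chain to y_b.
With y_b < y_p: y_n < y_g < y_s < y_b < y_p.
So y_p is larger.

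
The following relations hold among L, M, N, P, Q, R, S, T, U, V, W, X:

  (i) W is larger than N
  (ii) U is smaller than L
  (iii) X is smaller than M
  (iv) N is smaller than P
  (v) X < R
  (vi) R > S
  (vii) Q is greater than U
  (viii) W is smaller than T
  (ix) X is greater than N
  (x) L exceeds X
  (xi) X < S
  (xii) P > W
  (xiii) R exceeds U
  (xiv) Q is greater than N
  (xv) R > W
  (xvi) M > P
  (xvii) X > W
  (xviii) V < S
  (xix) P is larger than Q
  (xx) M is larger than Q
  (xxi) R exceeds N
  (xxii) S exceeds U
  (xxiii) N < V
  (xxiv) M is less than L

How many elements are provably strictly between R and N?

4

Chaining upward from N reaches: V, W, X, T, Q, P, S, M, L.
Chaining downward from R reaches: V, W, X, U, S.
Strictly between N and R are those in both lists: V, W, X, S — 4 elements.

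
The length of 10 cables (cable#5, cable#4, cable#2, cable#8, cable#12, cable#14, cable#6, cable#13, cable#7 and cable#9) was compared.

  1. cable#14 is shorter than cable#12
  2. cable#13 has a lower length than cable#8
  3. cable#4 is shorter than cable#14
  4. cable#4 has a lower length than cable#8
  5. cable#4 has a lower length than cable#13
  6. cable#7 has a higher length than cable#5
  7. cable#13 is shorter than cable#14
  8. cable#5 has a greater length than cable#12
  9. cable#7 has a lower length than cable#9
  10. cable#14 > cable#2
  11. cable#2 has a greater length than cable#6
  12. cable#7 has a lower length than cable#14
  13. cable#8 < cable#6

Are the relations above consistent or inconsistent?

inconsistent

Chaining the given relations yields cable#14 < cable#12 < cable#5 < cable#7, so cable#14 < cable#7. But one relation states cable#7 < cable#14. These cannot both hold.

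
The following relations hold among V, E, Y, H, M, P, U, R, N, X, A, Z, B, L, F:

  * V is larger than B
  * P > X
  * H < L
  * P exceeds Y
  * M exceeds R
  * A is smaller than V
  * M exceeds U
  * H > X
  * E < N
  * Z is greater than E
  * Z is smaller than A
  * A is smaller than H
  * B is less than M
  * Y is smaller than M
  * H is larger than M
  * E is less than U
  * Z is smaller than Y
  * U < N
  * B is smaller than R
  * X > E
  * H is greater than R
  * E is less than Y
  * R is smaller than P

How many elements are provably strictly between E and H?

6

Chaining upward from E reaches: Z, U, X, Y, M, A, P, V, N, L.
Chaining downward from H reaches: B, Z, U, X, R, Y, M, A.
Strictly between E and H are those in both lists: Z, U, X, Y, M, A — 6 elements.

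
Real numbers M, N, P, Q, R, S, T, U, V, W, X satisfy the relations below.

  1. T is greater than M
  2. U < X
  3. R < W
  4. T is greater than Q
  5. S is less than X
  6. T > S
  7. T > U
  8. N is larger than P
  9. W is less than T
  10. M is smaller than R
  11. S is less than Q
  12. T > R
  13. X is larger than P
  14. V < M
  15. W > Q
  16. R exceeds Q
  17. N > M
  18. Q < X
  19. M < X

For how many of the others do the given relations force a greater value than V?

6

Directly above V: M.
One step further: R, X, T, N (5 so far).
One step further: W (6 so far).
No other element is forced above V by the given relations, so the count is 6.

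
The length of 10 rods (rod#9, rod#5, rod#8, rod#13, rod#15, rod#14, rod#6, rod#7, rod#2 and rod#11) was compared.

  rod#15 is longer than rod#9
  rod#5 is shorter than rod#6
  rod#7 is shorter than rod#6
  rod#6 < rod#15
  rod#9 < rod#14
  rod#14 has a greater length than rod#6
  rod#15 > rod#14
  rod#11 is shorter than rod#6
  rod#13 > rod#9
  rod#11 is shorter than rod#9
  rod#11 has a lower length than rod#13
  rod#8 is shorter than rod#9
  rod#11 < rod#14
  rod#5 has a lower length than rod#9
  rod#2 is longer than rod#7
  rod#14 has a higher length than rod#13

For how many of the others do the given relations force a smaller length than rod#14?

7

Directly below rod#14: rod#11, rod#6, rod#9, rod#13.
One step further: rod#5, rod#7, rod#8 (7 so far).
Nothing else is reachable below rod#14; 7 in all.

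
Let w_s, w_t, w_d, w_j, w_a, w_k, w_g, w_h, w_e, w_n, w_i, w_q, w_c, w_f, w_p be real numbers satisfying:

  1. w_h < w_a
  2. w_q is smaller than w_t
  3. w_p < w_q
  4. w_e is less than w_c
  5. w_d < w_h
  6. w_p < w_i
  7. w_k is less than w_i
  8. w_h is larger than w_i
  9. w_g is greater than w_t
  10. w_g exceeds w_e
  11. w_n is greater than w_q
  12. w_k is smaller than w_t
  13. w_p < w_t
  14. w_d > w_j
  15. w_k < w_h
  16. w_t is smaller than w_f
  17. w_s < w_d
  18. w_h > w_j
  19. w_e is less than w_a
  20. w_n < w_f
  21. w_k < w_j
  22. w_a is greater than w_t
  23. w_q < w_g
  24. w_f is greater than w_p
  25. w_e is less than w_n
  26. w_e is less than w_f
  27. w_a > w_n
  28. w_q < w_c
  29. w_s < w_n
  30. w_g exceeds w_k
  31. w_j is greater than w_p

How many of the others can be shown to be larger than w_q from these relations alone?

6

Directly above w_q: w_t, w_n, w_g, w_c.
One step further: w_f, w_a (6 so far).
Nothing else is reachable above w_q; 6 in all.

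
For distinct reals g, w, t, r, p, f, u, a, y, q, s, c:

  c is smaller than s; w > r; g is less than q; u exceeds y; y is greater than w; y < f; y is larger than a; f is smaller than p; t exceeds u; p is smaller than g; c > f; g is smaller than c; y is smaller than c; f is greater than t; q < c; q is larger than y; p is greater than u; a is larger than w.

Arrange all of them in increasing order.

Each adjacent pair is fixed by a given relation: r < w; w < a; a < y; y < u; u < t; t < f; f < p; p < g; g < q; q < c; c < s. Chaining them end to end gives the full order.

r < w < a < y < u < t < f < p < g < q < c < s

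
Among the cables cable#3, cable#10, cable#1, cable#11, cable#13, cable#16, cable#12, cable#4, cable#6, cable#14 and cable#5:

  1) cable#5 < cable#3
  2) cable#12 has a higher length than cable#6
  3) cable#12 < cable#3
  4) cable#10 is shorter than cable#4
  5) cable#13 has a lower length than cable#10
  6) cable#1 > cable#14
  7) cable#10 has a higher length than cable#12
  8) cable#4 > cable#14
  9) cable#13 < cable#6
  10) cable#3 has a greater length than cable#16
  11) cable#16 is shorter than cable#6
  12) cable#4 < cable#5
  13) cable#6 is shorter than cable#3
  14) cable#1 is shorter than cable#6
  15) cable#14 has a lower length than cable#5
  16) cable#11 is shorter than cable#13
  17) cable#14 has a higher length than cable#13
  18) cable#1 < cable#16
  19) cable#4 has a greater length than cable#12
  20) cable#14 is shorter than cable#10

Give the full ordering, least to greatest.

Nothing is placed below cable#11, so it is least; from there cable#11 < cable#13; cable#13 < cable#14; cable#14 < cable#1; cable#1 < cable#16; cable#16 < cable#6; cable#6 < cable#12; cable#12 < cable#10; cable#10 < cable#4; cable#4 < cable#5; cable#5 < cable#3, each given directly.

cable#11 < cable#13 < cable#14 < cable#1 < cable#16 < cable#6 < cable#12 < cable#10 < cable#4 < cable#5 < cable#3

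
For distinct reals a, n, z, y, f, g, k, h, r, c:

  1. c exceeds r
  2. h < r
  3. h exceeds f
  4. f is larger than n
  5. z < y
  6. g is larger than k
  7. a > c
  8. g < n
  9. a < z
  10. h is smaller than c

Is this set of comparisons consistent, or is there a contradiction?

consistent

Every relation is compatible with k < g < n < f < h < r < c < a < z < y; the set is consistent.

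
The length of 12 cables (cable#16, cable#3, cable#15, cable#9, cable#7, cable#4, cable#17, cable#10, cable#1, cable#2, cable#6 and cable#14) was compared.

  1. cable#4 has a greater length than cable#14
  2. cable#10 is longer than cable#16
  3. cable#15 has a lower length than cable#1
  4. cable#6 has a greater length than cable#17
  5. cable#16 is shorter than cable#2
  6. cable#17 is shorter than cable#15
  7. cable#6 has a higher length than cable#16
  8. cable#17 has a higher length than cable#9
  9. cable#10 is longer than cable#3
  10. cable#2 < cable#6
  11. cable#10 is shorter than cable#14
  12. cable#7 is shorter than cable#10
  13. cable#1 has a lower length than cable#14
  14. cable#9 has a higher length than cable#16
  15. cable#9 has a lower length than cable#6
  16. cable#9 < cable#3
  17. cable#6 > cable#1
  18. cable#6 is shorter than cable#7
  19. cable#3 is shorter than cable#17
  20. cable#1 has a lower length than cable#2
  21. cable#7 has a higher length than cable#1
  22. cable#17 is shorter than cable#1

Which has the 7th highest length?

cable#1

Piecing the relations together gives one ordering: cable#16 < cable#9 < cable#3 < cable#17 < cable#15 < cable#1 < cable#2 < cable#6 < cable#7 < cable#10 < cable#14 < cable#4.
Counting 7 from the largest end gives cable#1.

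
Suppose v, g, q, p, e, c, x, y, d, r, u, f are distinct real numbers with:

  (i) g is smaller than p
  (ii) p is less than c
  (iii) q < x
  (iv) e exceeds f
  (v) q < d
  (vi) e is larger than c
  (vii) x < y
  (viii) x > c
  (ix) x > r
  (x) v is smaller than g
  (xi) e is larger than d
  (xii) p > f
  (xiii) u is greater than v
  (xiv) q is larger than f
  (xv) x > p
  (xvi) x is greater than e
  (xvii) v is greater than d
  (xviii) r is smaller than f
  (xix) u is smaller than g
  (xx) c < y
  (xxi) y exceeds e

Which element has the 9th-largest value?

d

Chaining the given pairs: r < f < q < d < v < u < g < p < c < e < x < y.
The 9th largest is d.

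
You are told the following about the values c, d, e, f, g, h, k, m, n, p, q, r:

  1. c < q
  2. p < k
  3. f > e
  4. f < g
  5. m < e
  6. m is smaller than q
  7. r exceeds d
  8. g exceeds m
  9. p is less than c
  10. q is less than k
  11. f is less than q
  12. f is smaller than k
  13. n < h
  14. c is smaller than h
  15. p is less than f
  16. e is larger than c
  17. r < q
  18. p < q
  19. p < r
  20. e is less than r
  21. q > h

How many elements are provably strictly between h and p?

1

Chaining upward from p reaches: c, e, r, f, q, k, g.
Chaining downward from h reaches: c, n.
Strictly between p and h are those in both lists: c — 1 element.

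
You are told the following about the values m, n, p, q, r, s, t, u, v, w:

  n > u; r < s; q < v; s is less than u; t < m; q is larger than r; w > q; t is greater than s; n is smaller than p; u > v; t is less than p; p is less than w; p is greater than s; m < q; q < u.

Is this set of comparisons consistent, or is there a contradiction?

Every relation is compatible with r < s < t < m < q < v < u < n < p < w; the set is consistent.

consistent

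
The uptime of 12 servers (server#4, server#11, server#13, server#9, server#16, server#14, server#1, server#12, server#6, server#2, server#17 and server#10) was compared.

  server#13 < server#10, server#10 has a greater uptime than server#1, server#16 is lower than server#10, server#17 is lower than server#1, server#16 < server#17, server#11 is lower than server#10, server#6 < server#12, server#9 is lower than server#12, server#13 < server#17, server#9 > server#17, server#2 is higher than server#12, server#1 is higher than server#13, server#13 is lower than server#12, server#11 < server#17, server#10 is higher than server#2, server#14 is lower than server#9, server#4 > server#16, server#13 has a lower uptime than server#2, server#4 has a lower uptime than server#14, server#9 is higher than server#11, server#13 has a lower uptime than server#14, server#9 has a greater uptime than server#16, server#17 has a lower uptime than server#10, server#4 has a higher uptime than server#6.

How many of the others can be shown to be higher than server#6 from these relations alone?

Directly above server#6: server#4, server#12.
One step further: server#14, server#2 (4 so far).
One step further: server#9, server#10 (6 so far).
Nothing else is reachable above server#6; 6 in all.

6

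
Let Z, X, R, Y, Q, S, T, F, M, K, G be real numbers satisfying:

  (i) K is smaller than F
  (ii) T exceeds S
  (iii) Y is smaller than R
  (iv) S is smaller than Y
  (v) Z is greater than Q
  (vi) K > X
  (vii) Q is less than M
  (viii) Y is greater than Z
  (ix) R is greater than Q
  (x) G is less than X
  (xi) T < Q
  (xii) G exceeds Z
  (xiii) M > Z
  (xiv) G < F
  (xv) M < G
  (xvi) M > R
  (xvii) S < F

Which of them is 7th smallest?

M

Chaining the given pairs: S < T < Q < Z < Y < R < M < G < X < K < F.
Counting 7 from the smallest end gives M.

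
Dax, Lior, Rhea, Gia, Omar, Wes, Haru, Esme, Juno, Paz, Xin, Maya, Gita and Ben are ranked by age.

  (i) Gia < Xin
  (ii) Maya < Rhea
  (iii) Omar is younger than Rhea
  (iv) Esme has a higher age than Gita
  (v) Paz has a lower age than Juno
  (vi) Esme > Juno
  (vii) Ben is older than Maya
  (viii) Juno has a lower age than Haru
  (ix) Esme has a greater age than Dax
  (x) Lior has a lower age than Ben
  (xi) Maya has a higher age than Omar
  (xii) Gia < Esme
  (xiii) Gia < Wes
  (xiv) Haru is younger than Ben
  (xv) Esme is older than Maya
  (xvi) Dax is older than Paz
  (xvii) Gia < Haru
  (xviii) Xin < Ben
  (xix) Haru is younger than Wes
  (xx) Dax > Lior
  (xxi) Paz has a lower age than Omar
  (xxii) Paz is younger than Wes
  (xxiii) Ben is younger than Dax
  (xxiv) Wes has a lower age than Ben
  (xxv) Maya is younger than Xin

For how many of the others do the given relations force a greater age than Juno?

From Juno the given relations immediately reach Haru, Esme.
From those, Wes, Ben — 4 in total.
From those, Dax — 5 in total.
No other element is forced above Juno by the given relations, so the count is 5.

5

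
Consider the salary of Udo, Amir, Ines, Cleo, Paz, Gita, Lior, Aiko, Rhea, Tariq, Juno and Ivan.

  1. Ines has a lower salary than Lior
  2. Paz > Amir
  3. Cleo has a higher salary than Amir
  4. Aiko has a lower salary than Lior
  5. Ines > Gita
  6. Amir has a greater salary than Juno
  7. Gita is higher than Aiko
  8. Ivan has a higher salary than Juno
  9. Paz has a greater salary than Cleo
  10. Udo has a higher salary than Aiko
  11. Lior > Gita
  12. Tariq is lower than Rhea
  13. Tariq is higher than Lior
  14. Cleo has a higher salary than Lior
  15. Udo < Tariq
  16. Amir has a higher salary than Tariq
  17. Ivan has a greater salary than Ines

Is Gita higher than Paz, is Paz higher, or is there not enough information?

Link the given pairs in sequence: Gita < Lior; Lior < Tariq; Tariq < Amir; Amir < Cleo; Cleo < Paz.
Chaining these gives Gita < Lior < Tariq < Amir < Cleo < Paz.
So Paz is higher.

Paz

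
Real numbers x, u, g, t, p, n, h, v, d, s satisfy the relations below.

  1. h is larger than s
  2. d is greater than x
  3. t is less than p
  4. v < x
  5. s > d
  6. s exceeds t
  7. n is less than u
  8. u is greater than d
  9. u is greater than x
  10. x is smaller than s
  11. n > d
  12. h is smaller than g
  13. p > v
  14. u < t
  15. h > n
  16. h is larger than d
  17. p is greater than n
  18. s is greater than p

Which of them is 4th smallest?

The consecutive relations fix a unique order: v < x < d < n < u < t < p < s < h < g.
The 4th smallest is n.

n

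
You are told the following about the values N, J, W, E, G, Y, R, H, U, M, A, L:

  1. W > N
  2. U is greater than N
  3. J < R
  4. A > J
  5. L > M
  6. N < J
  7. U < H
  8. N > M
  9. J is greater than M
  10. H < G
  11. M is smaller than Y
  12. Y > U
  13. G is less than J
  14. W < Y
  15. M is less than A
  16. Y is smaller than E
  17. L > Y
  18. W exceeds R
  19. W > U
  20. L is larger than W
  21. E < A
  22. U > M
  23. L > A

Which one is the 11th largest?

N

Piecing the relations together gives one ordering: M < N < U < H < G < J < R < W < Y < E < A < L.
The 11th largest is N.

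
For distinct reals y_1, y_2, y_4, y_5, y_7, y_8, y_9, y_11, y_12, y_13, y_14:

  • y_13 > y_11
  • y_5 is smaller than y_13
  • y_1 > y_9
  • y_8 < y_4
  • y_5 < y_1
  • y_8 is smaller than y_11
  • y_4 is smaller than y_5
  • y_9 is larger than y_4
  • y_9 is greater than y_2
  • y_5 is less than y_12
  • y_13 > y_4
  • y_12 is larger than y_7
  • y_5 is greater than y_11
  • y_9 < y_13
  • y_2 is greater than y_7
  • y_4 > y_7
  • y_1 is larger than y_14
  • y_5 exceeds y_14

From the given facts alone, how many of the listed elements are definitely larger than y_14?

4

From y_14 the given relations immediately reach y_5, y_1.
From those, y_13, y_12 — 4 in total.
Nothing else is reachable above y_14; 4 in all.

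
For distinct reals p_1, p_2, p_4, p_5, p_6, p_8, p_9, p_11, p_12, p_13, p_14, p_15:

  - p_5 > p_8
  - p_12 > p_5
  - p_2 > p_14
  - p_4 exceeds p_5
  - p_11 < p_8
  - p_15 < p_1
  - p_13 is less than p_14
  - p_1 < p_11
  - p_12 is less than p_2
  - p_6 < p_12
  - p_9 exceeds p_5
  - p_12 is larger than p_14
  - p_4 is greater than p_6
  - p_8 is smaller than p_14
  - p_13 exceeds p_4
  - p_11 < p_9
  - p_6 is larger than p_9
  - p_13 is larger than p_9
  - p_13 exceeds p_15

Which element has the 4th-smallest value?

The consecutive relations fix a unique order: p_15 < p_1 < p_11 < p_8 < p_5 < p_9 < p_6 < p_4 < p_13 < p_14 < p_12 < p_2.
Counting 4 from the smallest end gives p_8.

p_8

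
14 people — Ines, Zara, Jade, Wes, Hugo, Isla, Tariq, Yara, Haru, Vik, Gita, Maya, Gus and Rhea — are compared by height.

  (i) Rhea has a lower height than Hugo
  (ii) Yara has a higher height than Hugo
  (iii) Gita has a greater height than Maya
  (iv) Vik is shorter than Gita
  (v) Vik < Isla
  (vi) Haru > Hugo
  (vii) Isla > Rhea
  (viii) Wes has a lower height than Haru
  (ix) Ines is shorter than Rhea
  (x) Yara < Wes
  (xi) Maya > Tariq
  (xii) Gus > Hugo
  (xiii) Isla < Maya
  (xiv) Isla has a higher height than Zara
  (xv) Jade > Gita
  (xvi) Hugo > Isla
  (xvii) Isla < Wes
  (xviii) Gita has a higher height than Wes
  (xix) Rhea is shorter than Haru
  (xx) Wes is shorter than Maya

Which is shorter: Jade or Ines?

Ines

Link the given pairs in sequence: Ines < Rhea; Rhea < Isla; Isla < Hugo; Hugo < Yara; Yara < Wes; Wes < Maya; Maya < Gita; Gita < Jade.
Chaining these gives Ines < Rhea < Isla < Hugo < Yara < Wes < Maya < Gita < Jade.
So Ines < Jade; Ines is the shorter of the two.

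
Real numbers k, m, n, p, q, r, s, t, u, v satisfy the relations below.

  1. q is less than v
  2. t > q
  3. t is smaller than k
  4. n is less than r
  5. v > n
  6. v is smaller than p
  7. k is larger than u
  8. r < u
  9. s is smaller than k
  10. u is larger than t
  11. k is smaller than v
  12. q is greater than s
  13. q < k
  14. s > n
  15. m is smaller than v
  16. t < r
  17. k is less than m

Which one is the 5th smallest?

r

Chaining the given pairs: n < s < q < t < r < u < k < m < v < p.
Counting 5 from the smallest end gives r.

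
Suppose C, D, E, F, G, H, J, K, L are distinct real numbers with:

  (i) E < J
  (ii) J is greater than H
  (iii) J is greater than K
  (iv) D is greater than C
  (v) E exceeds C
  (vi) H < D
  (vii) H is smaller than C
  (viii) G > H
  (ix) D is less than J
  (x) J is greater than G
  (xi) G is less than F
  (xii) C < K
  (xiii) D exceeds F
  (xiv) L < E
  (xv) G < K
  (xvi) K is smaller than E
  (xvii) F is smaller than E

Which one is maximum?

Chaining downward from J: directly below it, H, G, K, D, E; then C, L, F.
That covers every other element, and nothing is given above J, so J is the maximum.

J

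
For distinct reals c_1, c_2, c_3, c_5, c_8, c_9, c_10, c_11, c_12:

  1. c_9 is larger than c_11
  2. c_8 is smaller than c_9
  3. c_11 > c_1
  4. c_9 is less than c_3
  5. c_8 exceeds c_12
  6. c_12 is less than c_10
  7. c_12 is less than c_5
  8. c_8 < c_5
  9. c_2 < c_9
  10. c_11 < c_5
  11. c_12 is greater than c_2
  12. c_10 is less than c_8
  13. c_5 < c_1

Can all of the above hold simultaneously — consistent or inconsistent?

Chaining the given relations yields c_5 < c_1 < c_11, so c_5 < c_11. But one relation states c_11 < c_5. These cannot both hold.

inconsistent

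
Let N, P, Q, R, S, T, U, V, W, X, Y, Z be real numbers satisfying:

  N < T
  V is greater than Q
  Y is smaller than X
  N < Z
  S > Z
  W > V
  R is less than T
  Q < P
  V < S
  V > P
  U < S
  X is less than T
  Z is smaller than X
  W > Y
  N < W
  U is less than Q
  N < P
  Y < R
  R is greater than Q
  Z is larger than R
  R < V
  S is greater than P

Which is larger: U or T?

T

U < Q < R < Z < X < T, by transitivity through Q, R, Z, X.
So U < T; T is the larger of the two.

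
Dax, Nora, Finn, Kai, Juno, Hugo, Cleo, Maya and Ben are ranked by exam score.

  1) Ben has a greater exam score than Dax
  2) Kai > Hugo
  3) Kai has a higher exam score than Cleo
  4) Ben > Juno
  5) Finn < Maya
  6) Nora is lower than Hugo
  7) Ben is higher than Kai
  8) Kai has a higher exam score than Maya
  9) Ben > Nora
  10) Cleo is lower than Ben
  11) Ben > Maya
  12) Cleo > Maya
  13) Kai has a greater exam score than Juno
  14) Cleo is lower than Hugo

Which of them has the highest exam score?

Ben

Chaining downward from Ben: directly below it, Nora, Juno, Dax, Maya, Cleo, Kai; then Finn, Hugo.
That covers every other element, and nothing is given above Ben, so Ben is the highest exam score.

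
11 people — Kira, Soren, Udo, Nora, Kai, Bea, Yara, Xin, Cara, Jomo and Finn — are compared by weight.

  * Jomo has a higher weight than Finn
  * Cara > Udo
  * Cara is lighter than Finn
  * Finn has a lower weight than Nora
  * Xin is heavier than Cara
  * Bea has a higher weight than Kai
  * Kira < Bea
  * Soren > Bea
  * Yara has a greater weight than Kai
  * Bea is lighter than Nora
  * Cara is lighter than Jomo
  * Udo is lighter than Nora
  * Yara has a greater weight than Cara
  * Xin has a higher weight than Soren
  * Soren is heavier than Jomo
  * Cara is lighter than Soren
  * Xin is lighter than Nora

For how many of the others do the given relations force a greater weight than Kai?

5

The elements the relations force above Kai are Yara, Bea, Soren, Xin, Nora — no chain reaches any other.
That is 5.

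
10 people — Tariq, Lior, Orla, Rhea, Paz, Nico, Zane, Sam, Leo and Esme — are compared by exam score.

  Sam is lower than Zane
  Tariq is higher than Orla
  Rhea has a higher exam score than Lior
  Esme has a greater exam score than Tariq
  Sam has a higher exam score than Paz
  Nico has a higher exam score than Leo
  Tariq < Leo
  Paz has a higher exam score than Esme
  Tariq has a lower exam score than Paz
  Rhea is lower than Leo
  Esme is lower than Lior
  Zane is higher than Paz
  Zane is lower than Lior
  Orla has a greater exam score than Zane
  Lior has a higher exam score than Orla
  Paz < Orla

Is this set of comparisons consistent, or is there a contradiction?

Chaining the given relations yields Tariq < Esme < Paz < Sam < Zane < Orla, so Tariq < Orla. But one relation states Orla < Tariq. These cannot both hold.

inconsistent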